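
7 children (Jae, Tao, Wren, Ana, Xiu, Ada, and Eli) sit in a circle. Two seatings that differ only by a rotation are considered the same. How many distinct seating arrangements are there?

720

Fix one person's seat to break rotational symmetry; the remaining 6 people can be arranged in (6)! = 720 ways.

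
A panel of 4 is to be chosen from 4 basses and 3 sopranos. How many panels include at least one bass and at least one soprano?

34

Unrestricted: C(7,4) = 35 ways to pick any 4 of the 7.
Subtract selections that omit an entire group: no basses → C(3,4) = 0; no sopranos → C(4,4) = 1.
Both groups omitted at once is impossible, so 35 − 1 = 34.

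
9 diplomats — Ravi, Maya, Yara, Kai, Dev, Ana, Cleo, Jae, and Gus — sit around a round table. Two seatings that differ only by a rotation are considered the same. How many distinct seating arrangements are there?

40320

Around a circle, 9 distinct people have 9!/9 = (8)! = 40320 rotationally distinct seatings.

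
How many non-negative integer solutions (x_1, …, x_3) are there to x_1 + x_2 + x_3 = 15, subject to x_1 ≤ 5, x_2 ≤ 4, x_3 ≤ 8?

6

Without the upper bounds there are C(17,2) = 136 ways to split 15 among 3 variables.
Subtract solutions that violate a single cap (substitute x_i' = x_i − (cap_i+1)): x_1 ≥ 6 gives C(11,2) = 55; x_2 ≥ 5 gives C(12,2) = 66; x_3 ≥ 9 gives C(8,2) = 28. Together 149.
Add back pairs where two caps are both exceeded: 15 + 1 + 3 = 19.
By inclusion–exclusion the count is 136 − 149 + 19 = 6.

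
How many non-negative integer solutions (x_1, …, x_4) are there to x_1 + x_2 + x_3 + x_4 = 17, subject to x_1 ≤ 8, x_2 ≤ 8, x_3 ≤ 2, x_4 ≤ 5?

By stars and bars, unrestricted non-negative solutions to x_1+…+x_4 = 17 number C(17+3,3) = 1140.
Subtract solutions that violate a single cap (substitute x_i' = x_i − (cap_i+1)): x_1 ≥ 9 gives C(11,3) = 165; x_2 ≥ 9 gives C(11,3) = 165; x_3 ≥ 3 gives C(17,3) = 680; x_4 ≥ 6 gives C(14,3) = 364. Together 1374.
Add back pairs where two caps are both exceeded: 0 + 56 + 10 + 56 + 10 + 165 = 297.
By inclusion–exclusion the count is 1140 − 1374 + 297 = 63.

63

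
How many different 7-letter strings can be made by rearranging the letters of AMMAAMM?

The 7 letters of AMMAAMM have repeats: A appearing 3 times and M appearing 4 times.
The number of distinct arrangements is 7!/(4!·3!) = 5040/144 = 35.

35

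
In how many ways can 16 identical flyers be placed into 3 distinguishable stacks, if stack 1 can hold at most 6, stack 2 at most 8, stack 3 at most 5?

10

By stars and bars, unrestricted non-negative solutions to x_1+…+x_3 = 16 number C(16+2,2) = 153.
Subtract solutions that violate a single cap (substitute x_i' = x_i − (cap_i+1)): x_1 ≥ 7 gives C(11,2) = 55; x_2 ≥ 9 gives C(9,2) = 36; x_3 ≥ 6 gives C(12,2) = 66. Together 157.
Add back pairs where two caps are both exceeded: 1 + 10 + 3 = 14.
By inclusion–exclusion the count is 153 − 157 + 14 = 10.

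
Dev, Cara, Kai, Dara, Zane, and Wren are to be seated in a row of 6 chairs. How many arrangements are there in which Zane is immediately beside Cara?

Treat {Zane, Cara} as a single unit. There are 5 units to order, and the pair itself can be ordered 2 ways.
That gives 2 × 5! = 2 × 120 = 240.

240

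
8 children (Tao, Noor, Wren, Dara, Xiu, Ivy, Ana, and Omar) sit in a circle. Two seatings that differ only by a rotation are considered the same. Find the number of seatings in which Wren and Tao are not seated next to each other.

All circular seatings of 8 people number (7)! = 5040.
Those with Wren next to Tao: fuse the pair into one unit and seat 7 units around a circle — 2·(6)! = 1440.
Subtracting, 5040 − 1440 = 3600.

3600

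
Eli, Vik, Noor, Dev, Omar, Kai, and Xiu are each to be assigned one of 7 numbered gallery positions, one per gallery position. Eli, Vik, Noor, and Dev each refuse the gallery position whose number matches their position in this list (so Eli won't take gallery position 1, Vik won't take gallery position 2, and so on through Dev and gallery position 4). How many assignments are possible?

2790

Let Aᵢ (for 1 ≤ i ≤ 4) be the placements that put person i in their forbidden gallery position. Any j of these fix j positions, leaving (7−j)! ways to fill the rest, and there are C(4,j) ways to pick which j.
By inclusion–exclusion, the number of valid placements is Σ_{j=0}^{4} (−1)^j C(4,j)·(7−j)!.
Computing: 5040 − 2880 + 720 − 96 + 6 = 2790.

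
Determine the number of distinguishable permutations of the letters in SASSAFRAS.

The 9 letters of SASSAFRAS have repeats: A appearing 3 times and S appearing 4 times.
The number of distinct arrangements is 9!/(4!·3!) = 362880/144 = 2520.

2520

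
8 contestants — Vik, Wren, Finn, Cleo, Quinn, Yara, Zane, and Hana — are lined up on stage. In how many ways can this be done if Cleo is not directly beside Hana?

There are 8! = 40320 arrangements in all. If Cleo and Hana are adjacent, merging them into one block gives 2·(7)! = 10080 arrangements.
So 40320 − 10080 = 30240 arrangements keep them apart.

30240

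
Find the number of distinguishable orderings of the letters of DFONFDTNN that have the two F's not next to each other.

11760

There are 9!/(3!·2!·2!) = 15120 arrangements of DFONFDTNN in total.
Arrangements with the F's together: treat FF as one letter, giving (8)!/(3!·2!) = 3360.
Subtracting, 15120 − 3360 = 11760 arrangements keep the F's apart.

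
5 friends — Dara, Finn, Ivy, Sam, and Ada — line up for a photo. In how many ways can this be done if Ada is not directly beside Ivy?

72

Of the 5! = 120 arrangements, those with Ada and Ivy adjacent number 2 × 4! = 48 (treat the pair as a block with 2 internal orders).
So 120 − 48 = 72 arrangements keep them apart.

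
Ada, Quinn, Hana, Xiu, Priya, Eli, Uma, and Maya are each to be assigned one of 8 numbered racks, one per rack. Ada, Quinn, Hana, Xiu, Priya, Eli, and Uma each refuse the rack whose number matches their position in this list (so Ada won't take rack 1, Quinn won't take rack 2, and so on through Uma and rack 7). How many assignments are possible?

Let Aᵢ (for 1 ≤ i ≤ 7) be the placements that put person i in their forbidden rack. Any j of these fix j positions, leaving (8−j)! ways to fill the rest, and there are C(7,j) ways to pick which j.
By inclusion–exclusion, the number of valid placements is Σ_{j=0}^{7} (−1)^j C(7,j)·(8−j)!.
Computing: 40320 − 35280 + 15120 − 4200 + 840 − 126 + 14 − 1 = 16687.

16687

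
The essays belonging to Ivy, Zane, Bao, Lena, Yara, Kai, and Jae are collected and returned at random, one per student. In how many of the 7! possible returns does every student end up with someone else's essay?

1854

Let Aᵢ be the assignments in which student i gets their own essay. We want the size of the complement of A₁∪…∪A_7.
By inclusion–exclusion this is Σ_{j=0}^{7} (−1)^j C(7,j)·(7−j)!.
Computing: 5040 − 5040 + 2520 − 840 + 210 − 42 + 7 − 1 = 1854.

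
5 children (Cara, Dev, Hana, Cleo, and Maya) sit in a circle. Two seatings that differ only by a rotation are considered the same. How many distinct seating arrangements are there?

24

Fix one person's seat to break rotational symmetry; the remaining 4 people can be arranged in (4)! = 24 ways.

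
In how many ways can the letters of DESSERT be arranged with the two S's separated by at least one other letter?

There are 7!/(2!·2!) = 1260 arrangements of DESSERT in total.
If the two S's are adjacent, glue them into one block, leaving 6 items to arrange: (6)!/(2!) = 360 ways.
Subtracting, 1260 − 360 = 900 arrangements keep the S's apart.

900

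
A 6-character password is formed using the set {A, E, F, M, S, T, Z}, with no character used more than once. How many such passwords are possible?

5040

This is a permutation of 6 out of 7: P(7,6) = 7!/1!.
7 × 6 × 5 × 4 × 3 × 2 = 5040.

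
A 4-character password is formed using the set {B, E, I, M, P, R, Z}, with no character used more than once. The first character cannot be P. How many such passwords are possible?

720

The first character has 7−1 = 6 choices (anything except P).
The remaining 3 characters are filled from the other 6 symbols without repetition: 6 × 5 × 4 = 120.
Total: 6 × 120 = 720.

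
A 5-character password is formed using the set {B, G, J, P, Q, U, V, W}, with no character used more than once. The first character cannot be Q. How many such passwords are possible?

The first character has 8−1 = 7 choices (anything except Q).
The remaining 4 characters are filled from the other 7 symbols without repetition: 7 × 6 × 5 × 4 = 840.
Total: 7 × 840 = 5880.

5880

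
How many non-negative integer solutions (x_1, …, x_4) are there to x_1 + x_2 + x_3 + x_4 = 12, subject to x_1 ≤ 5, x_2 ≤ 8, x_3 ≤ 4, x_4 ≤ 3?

Without the upper bounds there are C(15,3) = 455 ways to split 12 among 4 variables.
Subtract solutions that violate a single cap (substitute x_i' = x_i − (cap_i+1)): x_1 ≥ 6 gives C(9,3) = 84; x_2 ≥ 9 gives C(6,3) = 20; x_3 ≥ 5 gives C(10,3) = 120; x_4 ≥ 4 gives C(11,3) = 165. Together 389.
Add back pairs where two caps are both exceeded: 0 + 4 + 10 + 0 + 0 + 20 = 34.
By inclusion–exclusion the count is 455 − 389 + 34 = 100.

100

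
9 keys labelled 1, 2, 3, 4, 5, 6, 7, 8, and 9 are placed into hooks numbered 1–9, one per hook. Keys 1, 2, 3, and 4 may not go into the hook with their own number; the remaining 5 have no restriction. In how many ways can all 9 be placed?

229080

Let Aᵢ (for 1 ≤ i ≤ 4) be the placements that put key i in its forbidden hook. Any j of these fix j positions, leaving (9−j)! ways to fill the rest, and there are C(4,j) ways to pick which j.
By inclusion–exclusion, the number of valid placements is Σ_{j=0}^{4} (−1)^j C(4,j)·(9−j)!.
Computing: 362880 − 161280 + 30240 − 2880 + 120 = 229080.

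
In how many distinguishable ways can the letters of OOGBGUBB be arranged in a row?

The 8 letters of OOGBGUBB have repeats: B appearing 3 times, G appearing twice, and O appearing twice.
So there are 8! / (3!·2!·2!) = 1680 distinguishable arrangements.

1680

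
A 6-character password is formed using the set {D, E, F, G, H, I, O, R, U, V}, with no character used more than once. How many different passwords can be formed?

151200

With no repetition, fill the 6 characters in order: 10 choices, then 9, down to 5.
10 × 9 × 8 × 7 × 6 × 5 = 151200.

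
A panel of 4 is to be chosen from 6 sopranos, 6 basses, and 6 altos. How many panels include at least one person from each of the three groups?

1620

With no constraint there are C(18,4) = 3060 possible selections.
Selections missing a whole group: no sopranos → C(12,4) = 495; no basses → C(12,4) = 495; no altos → C(12,4) = 495.
Add back selections omitting two groups (i.e. drawn from a single group): C(6,4) + C(6,4) + C(6,4) = 45.
By inclusion–exclusion: 3060 − 1485 + 45 = 1620.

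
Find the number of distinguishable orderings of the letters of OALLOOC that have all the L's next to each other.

120

Treat the 2 copies of L as a single block. The multiset to arrange is then {LL, A, C, O, O, O}, 6 items in all.
That gives (6)!/(3!) = 120 arrangements.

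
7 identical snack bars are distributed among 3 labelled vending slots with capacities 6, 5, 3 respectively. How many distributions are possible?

22

Ignoring the caps, the number of non-negative solutions to x_1+…+x_3 = 7 is C(9,2) = 36.
Subtract solutions that violate a single cap (substitute x_i' = x_i − (cap_i+1)): x_1 ≥ 7 gives C(2,2) = 1; x_2 ≥ 6 gives C(3,2) = 3; x_3 ≥ 4 gives C(5,2) = 10. Together 14.
No two caps can be exceeded simultaneously, so the pair terms are all 0.
By inclusion–exclusion the count is 36 − 14 + 0 = 22.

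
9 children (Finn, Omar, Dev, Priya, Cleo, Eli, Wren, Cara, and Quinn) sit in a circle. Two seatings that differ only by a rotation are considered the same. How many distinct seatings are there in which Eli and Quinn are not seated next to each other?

30240

Without the restriction there are (8)! = 40320 seatings.
Those with Eli next to Quinn: fuse the pair into one unit and seat 8 units around a circle — 2·(7)! = 10080.
Subtracting, 40320 − 10080 = 30240.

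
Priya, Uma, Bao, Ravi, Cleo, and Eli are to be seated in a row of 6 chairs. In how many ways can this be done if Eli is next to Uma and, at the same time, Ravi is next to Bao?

96

Treat {Eli,Uma} as one block (2 orders) and {Ravi,Bao} as another (2 orders).
That leaves 4 units to arrange: 2 × 2 × 4! = 4 × 24 = 96.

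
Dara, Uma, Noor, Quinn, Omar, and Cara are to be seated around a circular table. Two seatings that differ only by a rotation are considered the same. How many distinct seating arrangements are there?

120

Around a circle, 6 distinct people have 6!/6 = (5)! = 120 rotationally distinct seatings.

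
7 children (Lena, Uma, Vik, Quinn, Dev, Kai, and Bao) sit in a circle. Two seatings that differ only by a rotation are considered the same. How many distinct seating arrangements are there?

720

Seat Lena anywhere (absorbing the rotational symmetry), then permute the other 6: (6)! = 720.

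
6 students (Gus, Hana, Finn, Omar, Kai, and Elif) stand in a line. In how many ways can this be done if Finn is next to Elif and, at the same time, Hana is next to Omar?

Treat {Finn,Elif} as one block (2 orders) and {Hana,Omar} as another (2 orders).
That leaves 4 units to arrange: 2 × 2 × 4! = 4 × 24 = 96.

96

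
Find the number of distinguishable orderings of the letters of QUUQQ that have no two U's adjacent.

6

Total arrangements of QUUQQ: 5!/(3!·2!) = 10.
Arrangements with the U's together: treat UU as one letter, giving (4)!/(3!) = 4.
Hence 10 − 4 = 6.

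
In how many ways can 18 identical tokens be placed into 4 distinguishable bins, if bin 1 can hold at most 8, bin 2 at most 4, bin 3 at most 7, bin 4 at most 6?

Ignoring the caps, the number of non-negative solutions to x_1+…+x_4 = 18 is C(21,3) = 1330.
Subtract solutions that violate a single cap (substitute x_i' = x_i − (cap_i+1)): x_1 ≥ 9 gives C(12,3) = 220; x_2 ≥ 5 gives C(16,3) = 560; x_3 ≥ 8 gives C(13,3) = 286; x_4 ≥ 7 gives C(14,3) = 364. Together 1430.
Add back pairs where two caps are both exceeded: 35 + 4 + 10 + 56 + 84 + 20 = 209.
By inclusion–exclusion the count is 1330 − 1430 + 209 = 109.

109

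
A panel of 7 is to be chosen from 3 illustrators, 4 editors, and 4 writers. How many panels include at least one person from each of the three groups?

320

Unrestricted: C(11,7) = 330 ways to pick any 7 of the 11.
Subtract selections that omit an entire group: no illustrators → C(8,7) = 8; no editors → C(7,7) = 1; no writers → C(7,7) = 1.
Add back selections omitting two groups (i.e. drawn from a single group): C(3,7) + C(4,7) + C(4,7) = 0.
By inclusion–exclusion: 330 − 10 + 0 = 320.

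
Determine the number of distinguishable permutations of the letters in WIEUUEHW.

5040

The 8 letters of WIEUUEHW have repeats: E appearing twice, U appearing twice, and W appearing twice.
The number of distinct arrangements is 8!/(2!·2!·2!) = 40320/8 = 5040.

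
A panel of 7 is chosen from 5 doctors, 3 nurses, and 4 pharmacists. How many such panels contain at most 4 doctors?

771

Split by how many doctors are chosen (0 through 4).
Sum: C(5,0)·C(7,7) + C(5,1)·C(7,6) + C(5,2)·C(7,5) + C(5,3)·C(7,4) + C(5,4)·C(7,3) = 1 + 35 + 210 + 350 + 175 = 771.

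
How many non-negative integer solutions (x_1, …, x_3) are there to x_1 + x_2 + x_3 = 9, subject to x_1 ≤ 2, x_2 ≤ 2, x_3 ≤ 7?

6

Ignoring the caps, the number of non-negative solutions to x_1+…+x_3 = 9 is C(11,2) = 55.
Subtract solutions that violate a single cap (substitute x_i' = x_i − (cap_i+1)): x_1 ≥ 3 gives C(8,2) = 28; x_2 ≥ 3 gives C(8,2) = 28; x_3 ≥ 8 gives C(3,2) = 3. Together 59.
Add back pairs where two caps are both exceeded: 10 + 0 + 0 = 10.
By inclusion–exclusion the count is 55 − 59 + 10 = 6.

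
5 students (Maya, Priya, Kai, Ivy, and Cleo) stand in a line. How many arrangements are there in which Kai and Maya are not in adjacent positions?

There are 5! = 120 arrangements in all. If Kai and Maya are adjacent, merging them into one block gives 2·(4)! = 48 arrangements.
So 120 − 48 = 72 arrangements keep them apart.

72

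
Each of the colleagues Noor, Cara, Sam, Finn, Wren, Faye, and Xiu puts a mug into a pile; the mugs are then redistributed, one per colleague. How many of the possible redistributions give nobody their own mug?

Count assignments avoiding every fixed point. For any j of the 7 colleagues fixed to their own mug, the other 7−j can be arranged in (7−j)! ways.
By inclusion–exclusion this is Σ_{j=0}^{7} (−1)^j C(7,j)·(7−j)!.
Computing: 5040 − 5040 + 2520 − 840 + 210 − 42 + 7 − 1 = 1854.

1854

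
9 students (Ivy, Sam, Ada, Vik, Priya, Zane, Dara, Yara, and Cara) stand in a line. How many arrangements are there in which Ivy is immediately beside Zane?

80640

Place the 7 others and the Ivy-Zane pair as 8 objects in a line; the pair has 2 internal arrangements.
That gives 2 × 8! = 2 × 40320 = 80640.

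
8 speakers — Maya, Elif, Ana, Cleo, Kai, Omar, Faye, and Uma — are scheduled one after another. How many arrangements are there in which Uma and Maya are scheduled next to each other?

Treat {Uma, Maya} as a single unit. There are 7 units to order, and the pair itself can be ordered 2 ways.
So the count is 2·(7)! = 10080.

10080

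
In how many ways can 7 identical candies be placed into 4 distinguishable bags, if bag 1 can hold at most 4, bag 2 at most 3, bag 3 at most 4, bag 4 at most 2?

46

Ignoring the caps, the number of non-negative solutions to x_1+…+x_4 = 7 is C(10,3) = 120.
Subtract solutions that violate a single cap (substitute x_i' = x_i − (cap_i+1)): x_1 ≥ 5 gives C(5,3) = 10; x_2 ≥ 4 gives C(6,3) = 20; x_3 ≥ 5 gives C(5,3) = 10; x_4 ≥ 3 gives C(7,3) = 35. Together 75.
Add back pairs where two caps are both exceeded: 0 + 0 + 0 + 0 + 1 + 0 = 1.
By inclusion–exclusion the count is 120 − 75 + 1 = 46.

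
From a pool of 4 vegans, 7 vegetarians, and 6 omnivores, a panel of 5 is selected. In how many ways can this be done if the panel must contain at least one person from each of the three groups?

4214

With no constraint there are C(17,5) = 6188 possible selections.
Subtract selections that omit an entire group: no vegans → C(13,5) = 1287; no vegetarians → C(10,5) = 252; no omnivores → C(11,5) = 462.
Add back selections omitting two groups (i.e. drawn from a single group): C(4,5) + C(7,5) + C(6,5) = 27.
By inclusion–exclusion: 6188 − 2001 + 27 = 4214.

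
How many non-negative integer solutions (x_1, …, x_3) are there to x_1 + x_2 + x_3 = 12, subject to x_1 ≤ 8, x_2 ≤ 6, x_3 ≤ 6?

39

By stars and bars, unrestricted non-negative solutions to x_1+…+x_3 = 12 number C(12+2,2) = 91.
Subtract solutions that violate a single cap (substitute x_i' = x_i − (cap_i+1)): x_1 ≥ 9 gives C(5,2) = 10; x_2 ≥ 7 gives C(7,2) = 21; x_3 ≥ 7 gives C(7,2) = 21. Together 52.
No two caps can be exceeded simultaneously, so the pair terms are all 0.
By inclusion–exclusion the count is 91 − 52 + 0 = 39.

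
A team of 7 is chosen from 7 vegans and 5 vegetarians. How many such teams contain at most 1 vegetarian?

36

Split by how many vegetarians are chosen (0 through 1).
Sum: C(5,0)·C(7,7) + C(5,1)·C(7,6) = 1 + 35 = 36.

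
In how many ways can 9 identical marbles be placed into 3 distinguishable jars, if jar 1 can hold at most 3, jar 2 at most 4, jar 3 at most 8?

19

By stars and bars, unrestricted non-negative solutions to x_1+…+x_3 = 9 number C(9+2,2) = 55.
Subtract solutions that violate a single cap (substitute x_i' = x_i − (cap_i+1)): x_1 ≥ 4 gives C(7,2) = 21; x_2 ≥ 5 gives C(6,2) = 15; x_3 ≥ 9 gives C(2,2) = 1. Together 37.
Add back pairs where two caps are both exceeded: 1 + 0 + 0 = 1.
By inclusion–exclusion the count is 55 − 37 + 1 = 19.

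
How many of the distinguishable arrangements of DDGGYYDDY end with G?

Fix G in the last position and arrange the remaining 8 letters.
Those 8 letters have D appearing 4 times and Y appearing 3 times, giving (8)!/(4!·3!) = 280.

280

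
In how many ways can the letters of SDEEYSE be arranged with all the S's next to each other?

120

Treat the 2 copies of S as a single block. The multiset to arrange is then {SS, D, E, E, E, Y}, 6 items in all.
That gives (6)!/(3!) = 120 arrangements.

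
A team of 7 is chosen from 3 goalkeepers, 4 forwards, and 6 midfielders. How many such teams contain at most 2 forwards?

Split by how many forwards are chosen (0 through 2).
Sum: C(4,0)·C(9,7) + C(4,1)·C(9,6) + C(4,2)·C(9,5) = 36 + 336 + 756 = 1128.

1128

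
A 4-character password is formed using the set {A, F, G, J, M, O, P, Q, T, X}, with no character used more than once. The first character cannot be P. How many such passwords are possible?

4536

The first character has 10−1 = 9 choices (anything except P).
The remaining 3 characters are filled from the other 9 symbols without repetition: 9 × 8 × 7 = 504.
Total: 9 × 504 = 4536.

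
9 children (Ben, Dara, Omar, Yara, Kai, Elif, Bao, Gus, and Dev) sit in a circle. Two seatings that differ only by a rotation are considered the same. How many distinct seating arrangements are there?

Around a circle, 9 distinct people have 9!/9 = (8)! = 40320 rotationally distinct seatings.

40320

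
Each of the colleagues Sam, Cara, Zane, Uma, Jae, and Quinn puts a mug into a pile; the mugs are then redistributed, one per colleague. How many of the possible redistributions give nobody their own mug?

265

Count assignments avoiding every fixed point. For any j of the 6 colleagues fixed to their own mug, the other 6−j can be arranged in (6−j)! ways.
By inclusion–exclusion this is Σ_{j=0}^{6} (−1)^j C(6,j)·(6−j)!.
Computing: 720 − 720 + 360 − 120 + 30 − 6 + 1 = 265.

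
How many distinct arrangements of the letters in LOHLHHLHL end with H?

280

With the last slot taken by H, it remains to arrange the other 8 letters (LOLHHLHL).
Those 8 letters have H appearing 3 times and L appearing 4 times, giving (8)!/(4!·3!) = 280.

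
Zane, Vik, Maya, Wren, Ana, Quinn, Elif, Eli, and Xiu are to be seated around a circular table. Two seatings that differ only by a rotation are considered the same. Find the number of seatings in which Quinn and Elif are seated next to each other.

10080

Treat {Quinn, Elif} as one unit (2 internal orders) and seat the resulting 8 units around the table: (7)! circular arrangements.
So 2 × (7)! = 2 × 5040 = 10080.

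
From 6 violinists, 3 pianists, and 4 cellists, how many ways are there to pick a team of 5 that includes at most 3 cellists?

1278

Split by how many cellists are chosen (0 through 3).
Sum: C(4,0)·C(9,5) + C(4,1)·C(9,4) + C(4,2)·C(9,3) + C(4,3)·C(9,2) = 126 + 504 + 504 + 144 = 1278.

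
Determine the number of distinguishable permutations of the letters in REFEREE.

105

REFEREE has 7 letters with E appearing 4 times and R appearing twice.
Dividing 7! = 5040 by 4!·2! = 48 for the repeated letters gives 105.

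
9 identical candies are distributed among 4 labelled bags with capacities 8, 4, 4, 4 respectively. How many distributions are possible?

Without the upper bounds there are C(12,3) = 220 ways to split 9 among 4 bags.
Subtract solutions that violate a single cap (substitute x_i' = x_i − (cap_i+1)): x_1 ≥ 9 gives C(3,3) = 1; x_2 ≥ 5 gives C(7,3) = 35; x_3 ≥ 5 gives C(7,3) = 35; x_4 ≥ 5 gives C(7,3) = 35. Together 106.
No two caps can be exceeded simultaneously, so the pair terms are all 0.
By inclusion–exclusion the count is 220 − 106 + 0 = 114.

114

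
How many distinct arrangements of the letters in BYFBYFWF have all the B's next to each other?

Treat the 2 copies of B as a single block. The multiset to arrange is then {BB, F, F, F, W, Y, Y}, 7 items in all.
That gives (7)!/(3!·2!) = 420 arrangements.

420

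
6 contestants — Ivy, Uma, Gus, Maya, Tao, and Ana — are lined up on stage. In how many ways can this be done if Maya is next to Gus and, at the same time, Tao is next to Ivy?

Treat {Maya,Gus} as one block (2 orders) and {Tao,Ivy} as another (2 orders).
That leaves 4 units to arrange: 2 × 2 × 4! = 4 × 24 = 96.

96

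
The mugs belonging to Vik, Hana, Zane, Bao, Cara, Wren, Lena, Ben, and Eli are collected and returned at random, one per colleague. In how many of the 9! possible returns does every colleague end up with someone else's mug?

Let Aᵢ be the assignments in which colleague i gets their own mug. We want the size of the complement of A₁∪…∪A_9.
By inclusion–exclusion this is Σ_{j=0}^{9} (−1)^j C(9,j)·(9−j)!.
Computing: 362880 − 362880 + 181440 − 60480 + 15120 − 3024 + 504 − 72 + 9 − 1 = 133496.

133496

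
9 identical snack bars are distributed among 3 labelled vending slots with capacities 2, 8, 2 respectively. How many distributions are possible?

Ignoring the caps, the number of non-negative solutions to x_1+…+x_3 = 9 is C(11,2) = 55.
Subtract solutions that violate a single cap (substitute x_i' = x_i − (cap_i+1)): x_1 ≥ 3 gives C(8,2) = 28; x_2 ≥ 9 gives C(2,2) = 1; x_3 ≥ 3 gives C(8,2) = 28. Together 57.
Add back pairs where two caps are both exceeded: 0 + 10 + 0 = 10.
By inclusion–exclusion the count is 55 − 57 + 10 = 8.

8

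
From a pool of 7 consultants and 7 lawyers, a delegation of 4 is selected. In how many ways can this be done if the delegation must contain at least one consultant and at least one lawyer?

With no constraint there are C(14,4) = 1001 possible selections.
Subtract selections that omit an entire group: no consultants → C(7,4) = 35; no lawyers → C(7,4) = 35.
Both groups omitted at once is impossible, so 1001 − 70 = 931.

931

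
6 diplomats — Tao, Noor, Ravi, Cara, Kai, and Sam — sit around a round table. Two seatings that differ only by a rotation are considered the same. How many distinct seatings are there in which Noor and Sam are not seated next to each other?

72

All circular seatings of 6 people number (5)! = 120.
Those with Noor next to Sam: fuse the pair into one unit and seat 5 units around a circle — 2·(4)! = 48.
Subtracting, 120 − 48 = 72.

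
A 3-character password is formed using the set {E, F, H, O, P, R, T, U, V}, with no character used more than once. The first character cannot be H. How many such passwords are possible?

The first character has 9−1 = 8 choices (anything except H).
The remaining 2 characters are filled from the other 8 symbols without repetition: 8 × 7 = 56.
Total: 8 × 56 = 448.

448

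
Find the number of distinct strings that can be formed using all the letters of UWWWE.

20

UWWWE has 5 letters with W appearing 3 times.
The number of distinct arrangements is 5!/(3!) = 120/6 = 20.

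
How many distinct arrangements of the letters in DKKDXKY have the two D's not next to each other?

Total arrangements of DKKDXKY: 7!/(3!·2!) = 420.
Arrangements with the D's together: treat DD as one letter, giving (6)!/(3!) = 120.
Hence 420 − 120 = 300.

300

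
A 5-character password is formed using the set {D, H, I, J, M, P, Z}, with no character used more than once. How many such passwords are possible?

2520

Choose and order 5 of the 7 symbols: the first character has 7 options, the next 6, and so on down to 3.
7 × 6 × 5 × 4 × 3 = 2520.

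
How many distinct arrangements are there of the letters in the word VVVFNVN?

105

VVVFNVN has 7 letters with N appearing twice and V appearing 4 times.
So there are 7! / (4!·2!) = 105 distinguishable arrangements.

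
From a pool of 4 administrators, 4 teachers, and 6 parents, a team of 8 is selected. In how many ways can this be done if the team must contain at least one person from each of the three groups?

With no constraint there are C(14,8) = 3003 possible selections.
Subtract selections that omit an entire group: no administrators → C(10,8) = 45; no teachers → C(10,8) = 45; no parents → C(8,8) = 1.
Add back selections omitting two groups (i.e. drawn from a single group): C(4,8) + C(4,8) + C(6,8) = 0.
By inclusion–exclusion: 3003 − 91 + 0 = 2912.

2912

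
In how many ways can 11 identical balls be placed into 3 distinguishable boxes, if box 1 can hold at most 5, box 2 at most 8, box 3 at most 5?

Ignoring the caps, the number of non-negative solutions to x_1+…+x_3 = 11 is C(13,2) = 78.
Subtract solutions that violate a single cap (substitute x_i' = x_i − (cap_i+1)): x_1 ≥ 6 gives C(7,2) = 21; x_2 ≥ 9 gives C(4,2) = 6; x_3 ≥ 6 gives C(7,2) = 21. Together 48.
No two caps can be exceeded simultaneously, so the pair terms are all 0.
By inclusion–exclusion the count is 78 − 48 + 0 = 30.

30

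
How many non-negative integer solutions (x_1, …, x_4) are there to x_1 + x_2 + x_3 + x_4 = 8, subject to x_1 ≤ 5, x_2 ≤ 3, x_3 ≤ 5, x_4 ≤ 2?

58

By stars and bars, unrestricted non-negative solutions to x_1+…+x_4 = 8 number C(8+3,3) = 165.
Subtract solutions that violate a single cap (substitute x_i' = x_i − (cap_i+1)): x_1 ≥ 6 gives C(5,3) = 10; x_2 ≥ 4 gives C(7,3) = 35; x_3 ≥ 6 gives C(5,3) = 10; x_4 ≥ 3 gives C(8,3) = 56. Together 111.
Add back pairs where two caps are both exceeded: 0 + 0 + 0 + 0 + 4 + 0 = 4.
By inclusion–exclusion the count is 165 − 111 + 4 = 58.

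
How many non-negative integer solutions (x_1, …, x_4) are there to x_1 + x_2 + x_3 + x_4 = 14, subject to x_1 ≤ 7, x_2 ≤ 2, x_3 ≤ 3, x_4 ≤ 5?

Without the upper bounds there are C(17,3) = 680 ways to split 14 among 4 variables.
Subtract solutions that violate a single cap (substitute x_i' = x_i − (cap_i+1)): x_1 ≥ 8 gives C(9,3) = 84; x_2 ≥ 3 gives C(14,3) = 364; x_3 ≥ 4 gives C(13,3) = 286; x_4 ≥ 6 gives C(11,3) = 165. Together 899.
Add back pairs where two caps are both exceeded: 20 + 10 + 1 + 120 + 56 + 35 = 242.
Subtract triples: 0 + 0 + 0 + 4 = 4.
By inclusion–exclusion the count is 680 − 899 + 242 − 4 = 19.

19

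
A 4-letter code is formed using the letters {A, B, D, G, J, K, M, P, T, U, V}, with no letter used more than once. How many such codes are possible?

This is a permutation of 4 out of 11: P(11,4) = 11!/7!.
That product is 11 × 10 × 9 × 8 = 7920.

7920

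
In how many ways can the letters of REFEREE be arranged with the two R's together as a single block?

Treat the 2 copies of R as a single block. The multiset to arrange is then {RR, E, E, E, E, F}, 6 items in all.
That gives (6)!/(4!) = 30 arrangements.

30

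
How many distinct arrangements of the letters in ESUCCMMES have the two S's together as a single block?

5040

Treat the 2 copies of S as a single block. The multiset to arrange is then {SS, C, C, E, E, M, M, U}, 8 items in all.
That gives (8)!/(2!·2!·2!) = 5040 arrangements.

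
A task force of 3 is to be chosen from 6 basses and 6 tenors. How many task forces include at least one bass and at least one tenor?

Total 3-person selections from all 12: C(12,3) = 220.
Subtract selections that omit an entire group: no basses → C(6,3) = 20; no tenors → C(6,3) = 20.
Both groups omitted at once is impossible, so 220 − 40 = 180.

180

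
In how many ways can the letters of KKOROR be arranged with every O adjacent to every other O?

Treat the 2 copies of O as a single block. The multiset to arrange is then {OO, K, K, R, R}, 5 items in all.
That gives (5)!/(2!·2!) = 30 arrangements.

30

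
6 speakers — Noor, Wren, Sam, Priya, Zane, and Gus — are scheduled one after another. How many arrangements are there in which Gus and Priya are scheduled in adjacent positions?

Place the 4 others and the Gus-Priya pair as 5 objects in a line; the pair has 2 internal arrangements.
That gives 2 × 5! = 2 × 120 = 240.

240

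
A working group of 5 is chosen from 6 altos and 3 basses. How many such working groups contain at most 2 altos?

Split by how many altos are chosen (0 through 2).
Sum: C(6,0)·C(3,5) + C(6,1)·C(3,4) + C(6,2)·C(3,3) = 0 + 0 + 15 = 15.

15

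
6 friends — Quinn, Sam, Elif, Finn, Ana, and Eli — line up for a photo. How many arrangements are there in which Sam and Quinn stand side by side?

240

Treat {Sam, Quinn} as a single unit. There are 5 units to order, and the pair itself can be ordered 2 ways.
So the count is 2·(5)! = 240.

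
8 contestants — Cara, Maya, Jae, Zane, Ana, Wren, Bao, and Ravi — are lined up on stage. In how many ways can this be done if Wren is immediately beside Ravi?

10080

Place the 6 others and the Wren-Ravi pair as 7 objects in a line; the pair has 2 internal arrangements.
So the count is 2·(7)! = 10080.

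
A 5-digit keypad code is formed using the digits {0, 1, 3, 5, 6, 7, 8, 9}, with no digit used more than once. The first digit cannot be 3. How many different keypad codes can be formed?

5880

The first digit has 8−1 = 7 choices (anything except 3).
The remaining 4 digits are filled from the other 7 symbols without repetition: 7 × 6 × 5 × 4 = 840.
Total: 7 × 840 = 5880.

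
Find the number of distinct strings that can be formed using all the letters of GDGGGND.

105

GDGGGND has 7 letters with D appearing twice and G appearing 4 times.
The number of distinct arrangements is 7!/(4!·2!) = 5040/48 = 105.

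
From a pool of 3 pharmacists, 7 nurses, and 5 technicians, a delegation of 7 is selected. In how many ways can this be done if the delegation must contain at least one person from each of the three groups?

5516

With no constraint there are C(15,7) = 6435 possible selections.
Selections missing a whole group: no pharmacists → C(12,7) = 792; no nurses → C(8,7) = 8; no technicians → C(10,7) = 120.
Add back selections omitting two groups (i.e. drawn from a single group): C(3,7) + C(7,7) + C(5,7) = 1.
By inclusion–exclusion: 6435 − 920 + 1 = 5516.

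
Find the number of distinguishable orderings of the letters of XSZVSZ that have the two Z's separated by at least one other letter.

120

Total arrangements of XSZVSZ: 6!/(2!·2!) = 180.
Arrangements with the Z's together: treat ZZ as one letter, giving (5)!/(2!) = 60.
Hence 180 − 60 = 120.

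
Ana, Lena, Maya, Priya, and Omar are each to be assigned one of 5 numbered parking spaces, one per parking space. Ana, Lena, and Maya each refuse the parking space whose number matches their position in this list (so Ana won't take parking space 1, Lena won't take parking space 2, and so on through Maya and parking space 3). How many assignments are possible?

64

Let Aᵢ (for i ∈ {1, 2, 3}) be the placements that put person i in their forbidden parking space. Any j of these fix j positions, leaving (5−j)! ways to fill the rest, and there are C(3,j) ways to pick which j.
By inclusion–exclusion, the number of valid placements is Σ_{j=0}^{3} (−1)^j C(3,j)·(5−j)!.
Computing: 120 − 72 + 18 − 2 = 64.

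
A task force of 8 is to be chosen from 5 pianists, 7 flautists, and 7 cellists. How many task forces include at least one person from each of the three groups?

Unrestricted: C(19,8) = 75582 ways to pick any 8 of the 19.
Subtract selections that omit an entire group: no pianists → C(14,8) = 3003; no flautists → C(12,8) = 495; no cellists → C(12,8) = 495.
Add back selections omitting two groups (i.e. drawn from a single group): C(5,8) + C(7,8) + C(7,8) = 0.
By inclusion–exclusion: 75582 − 3993 + 0 = 71589.

71589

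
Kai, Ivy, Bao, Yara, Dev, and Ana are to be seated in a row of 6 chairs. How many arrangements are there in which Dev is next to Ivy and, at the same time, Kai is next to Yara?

Treat {Dev,Ivy} as one block (2 orders) and {Kai,Yara} as another (2 orders).
That leaves 4 units to arrange: 2 × 2 × 4! = 4 × 24 = 96.

96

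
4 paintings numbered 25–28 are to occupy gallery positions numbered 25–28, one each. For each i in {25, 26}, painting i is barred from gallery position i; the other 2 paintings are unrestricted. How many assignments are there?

Let Aᵢ (for i ∈ {25, 26}) be the placements that put painting i in its forbidden gallery position. Any j of these fix j positions, leaving (4−j)! ways to fill the rest, and there are C(2,j) ways to pick which j.
By inclusion–exclusion, the number of valid placements is Σ_{j=0}^{2} (−1)^j C(2,j)·(4−j)!.
Computing: 24 − 12 + 2 = 14.

14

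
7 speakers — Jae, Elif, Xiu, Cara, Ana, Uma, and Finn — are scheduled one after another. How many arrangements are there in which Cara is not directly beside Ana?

3600

There are 7! = 5040 arrangements in all. If Cara and Ana are adjacent, merging them into one block gives 2·(6)! = 1440 arrangements.
So 5040 − 1440 = 3600 arrangements keep them apart.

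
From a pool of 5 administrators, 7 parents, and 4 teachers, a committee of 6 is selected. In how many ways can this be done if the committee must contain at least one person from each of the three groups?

Unrestricted: C(16,6) = 8008 ways to pick any 6 of the 16.
Subtract selections that omit an entire group: no administrators → C(11,6) = 462; no parents → C(9,6) = 84; no teachers → C(12,6) = 924.
Add back selections omitting two groups (i.e. drawn from a single group): C(5,6) + C(7,6) + C(4,6) = 7.
By inclusion–exclusion: 8008 − 1470 + 7 = 6545.

6545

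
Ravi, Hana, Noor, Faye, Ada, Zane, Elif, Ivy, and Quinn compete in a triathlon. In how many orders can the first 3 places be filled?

504

This is an ordered selection of 3 from 9: P(9,3).
That gives 9 × 8 × 7 = 504.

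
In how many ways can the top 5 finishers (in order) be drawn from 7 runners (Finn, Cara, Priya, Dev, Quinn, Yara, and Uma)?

There are 7 choices for 1st place, 6 for 2nd, and so on down to 3 for position 5.
That gives 7 × 6 × 5 × 4 × 3 = 2520.

2520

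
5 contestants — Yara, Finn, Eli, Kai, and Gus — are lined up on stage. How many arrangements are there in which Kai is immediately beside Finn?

48

Place the 3 others and the Kai-Finn pair as 4 objects in a line; the pair has 2 internal arrangements.
That gives 2 × 4! = 2 × 24 = 48.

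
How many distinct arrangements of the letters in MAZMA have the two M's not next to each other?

Total arrangements of MAZMA: 5!/(2!·2!) = 30.
If the two M's are adjacent, glue them into one block, leaving 4 items to arrange: (4)!/(2!) = 12 ways.
Hence 30 − 12 = 18.

18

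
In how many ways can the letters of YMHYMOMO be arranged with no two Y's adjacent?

There are 8!/(3!·2!·2!) = 1680 arrangements of YMHYMOMO in total.
If the two Y's are adjacent, glue them into one block, leaving 7 items to arrange: (7)!/(3!·2!) = 420 ways.
Subtracting, 1680 − 420 = 1260 arrangements keep the Y's apart.

1260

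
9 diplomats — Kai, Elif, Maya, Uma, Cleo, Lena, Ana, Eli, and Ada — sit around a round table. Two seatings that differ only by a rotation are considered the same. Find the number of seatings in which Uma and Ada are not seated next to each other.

Without the restriction there are (8)! = 40320 seatings.
Seatings with Uma beside Ada: treat them as a block with 2 internal orders, giving 2 × (7)! = 10080.
Subtracting, 40320 − 10080 = 30240.

30240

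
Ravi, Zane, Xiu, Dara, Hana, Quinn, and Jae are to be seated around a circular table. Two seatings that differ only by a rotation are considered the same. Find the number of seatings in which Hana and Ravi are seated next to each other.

240

Glue Hana and Ravi into a block (2 internal orders). Seating 6 units around a circle gives (5)! arrangements.
So 2 × (5)! = 2 × 120 = 240.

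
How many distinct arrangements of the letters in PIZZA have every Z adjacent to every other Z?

Treat the 2 copies of Z as a single block. The multiset to arrange is then {ZZ, A, I, P}, 4 items in all.
All 4 items are distinct, so there are (4)! = 24 arrangements.

24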